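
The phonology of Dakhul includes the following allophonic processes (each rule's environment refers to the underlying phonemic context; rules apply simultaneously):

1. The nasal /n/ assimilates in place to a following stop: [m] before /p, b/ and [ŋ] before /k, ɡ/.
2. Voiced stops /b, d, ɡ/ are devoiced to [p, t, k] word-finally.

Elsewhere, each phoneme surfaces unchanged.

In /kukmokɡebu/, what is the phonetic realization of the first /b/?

/b/ (between /e/ and /u/) is in the target of rule 2 but the environment (word-finally) is not met → [b].

[b]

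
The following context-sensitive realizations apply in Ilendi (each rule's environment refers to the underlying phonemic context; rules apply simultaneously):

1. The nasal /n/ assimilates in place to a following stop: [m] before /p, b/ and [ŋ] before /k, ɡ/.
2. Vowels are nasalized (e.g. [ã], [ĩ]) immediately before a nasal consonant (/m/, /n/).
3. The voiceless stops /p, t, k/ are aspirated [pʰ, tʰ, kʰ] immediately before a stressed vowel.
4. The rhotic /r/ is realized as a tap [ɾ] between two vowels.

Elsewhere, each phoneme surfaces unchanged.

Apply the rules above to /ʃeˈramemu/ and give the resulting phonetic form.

[ʃeˈɾãmẽmu]

/ʃ/ (word-initial) is unaffected → [ʃ].
/e/ (between /ʃ/ and /r/) is in the target of rule 2 but the environment (before a nasal consonant) is not met → [e].
/r/ (between /e/ and /a/): between two vowels, so rule 4 applies → [ɾ].
/a/ meets the environment for rule 2 (before a nasal consonant) → [ã].
/m/ (between /a/ and /e/) is unaffected → [m].
/e/ meets the environment for rule 2 (before a nasal consonant) → [ẽ].
/m/ stays [m].
/u/ (word-final) is in the target of rule 2 but the environment (before a nasal consonant) is not met → [u].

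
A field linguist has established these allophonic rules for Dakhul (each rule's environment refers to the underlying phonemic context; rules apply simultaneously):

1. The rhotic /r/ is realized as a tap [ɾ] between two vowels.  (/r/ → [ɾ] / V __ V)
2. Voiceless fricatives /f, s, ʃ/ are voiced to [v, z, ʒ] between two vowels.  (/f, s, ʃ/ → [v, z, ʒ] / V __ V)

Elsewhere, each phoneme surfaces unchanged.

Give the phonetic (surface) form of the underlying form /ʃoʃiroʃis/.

/ʃ/ (word-initial): rule 2 targets it, but not between two vowels → unchanged [ʃ].
/o/ — not in any rule's target class → [o].
/ʃ/ — between /o/ and /i/, between two vowels — surfaces as [ʒ] (rule 2).
/i/ — not in any rule's target class → [i].
/r/ meets the environment for rule 1 (between two vowels) → [ɾ].
/o/ — not in any rule's target class → [o].
/ʃ/ — between /o/ and /i/, between two vowels — surfaces as [ʒ] (rule 2).
/i/ (between /ʃ/ and /s/) is unaffected → [i].
/s/ (word-final): rule 2 targets it, but not between two vowels → unchanged [s].

[ʃoʒiɾoʒis]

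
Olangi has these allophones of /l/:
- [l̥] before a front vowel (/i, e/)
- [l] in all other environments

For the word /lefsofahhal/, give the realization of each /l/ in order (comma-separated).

Occurrence 1 (position 1): before a front vowel (/i, e/) → [l̥].
Occurrence 2 (position 11): no conditioning environment matches → elsewhere allophone [l].

[l̥], [l]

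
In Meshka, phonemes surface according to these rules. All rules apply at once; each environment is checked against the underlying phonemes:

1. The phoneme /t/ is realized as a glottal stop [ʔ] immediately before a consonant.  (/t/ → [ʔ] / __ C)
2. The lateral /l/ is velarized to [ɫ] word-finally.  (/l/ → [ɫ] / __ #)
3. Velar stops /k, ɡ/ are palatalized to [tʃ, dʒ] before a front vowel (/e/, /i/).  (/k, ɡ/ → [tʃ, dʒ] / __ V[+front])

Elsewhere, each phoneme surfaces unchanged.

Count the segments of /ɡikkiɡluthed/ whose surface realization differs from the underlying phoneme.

3

Segments that undergo a rule: /ɡ/ → [dʒ] (rule 3); /k/ → [tʃ] (rule 3); /t/ → [ʔ] (rule 1).
All other segments surface unchanged.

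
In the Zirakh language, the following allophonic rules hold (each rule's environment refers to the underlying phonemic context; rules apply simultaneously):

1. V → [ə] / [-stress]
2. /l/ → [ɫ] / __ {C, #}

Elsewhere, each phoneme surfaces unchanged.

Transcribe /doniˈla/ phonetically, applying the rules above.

[dənəˈla]

/d/ (word-initial) is unaffected → [d].
/o/ (between /d/ and /n/): in an unstressed syllable, so rule 1 applies → [ə].
/n/ (between /o/ and /i/): no rule targets it → [n].
Rule 1 applies to /i/ (between /n/ and /l/: in an unstressed syllable) → [ə].
/l/ (between /i/ and /a/) is in the target of rule 2 but the environment (word-finally or immediately before a consonant) is not met → [l].
/a/ (word-final) is in the target of rule 1 but the environment (in an unstressed syllable) is not met → [a].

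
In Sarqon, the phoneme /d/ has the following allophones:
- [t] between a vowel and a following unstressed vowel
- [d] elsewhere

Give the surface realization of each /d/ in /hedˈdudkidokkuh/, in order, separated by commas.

Occurrence 1 (position 3): no conditioning environment matches → elsewhere allophone [d].
Occurrence 2 (position 4): no conditioning environment matches → elsewhere allophone [d].
Occurrence 3 (position 6): no conditioning environment matches → elsewhere allophone [d].
Occurrence 4 (position 9): between a vowel and a following unstressed vowel → [t].

[d], [d], [d], [t]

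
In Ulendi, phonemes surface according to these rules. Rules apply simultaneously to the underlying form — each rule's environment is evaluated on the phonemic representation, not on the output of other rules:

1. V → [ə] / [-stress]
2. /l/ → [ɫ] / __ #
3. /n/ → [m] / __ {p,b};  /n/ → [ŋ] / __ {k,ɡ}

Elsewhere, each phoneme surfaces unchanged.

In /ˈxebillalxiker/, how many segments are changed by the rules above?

4

Segments that undergo a rule: /i/ → [ə] (rule 1); /a/ → [ə] (rule 1); /i/ → [ə] (rule 1); /e/ → [ə] (rule 1).
All other segments surface unchanged.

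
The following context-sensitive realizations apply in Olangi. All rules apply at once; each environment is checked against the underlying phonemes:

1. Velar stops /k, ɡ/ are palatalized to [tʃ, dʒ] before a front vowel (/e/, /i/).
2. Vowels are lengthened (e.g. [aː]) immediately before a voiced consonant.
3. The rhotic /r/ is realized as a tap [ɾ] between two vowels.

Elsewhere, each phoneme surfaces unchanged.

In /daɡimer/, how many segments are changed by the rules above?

4

Segments that undergo a rule: /a/ → [aː] (rule 2); /ɡ/ → [dʒ] (rule 1); /i/ → [iː] (rule 2); /e/ → [eː] (rule 2).
All other segments surface unchanged.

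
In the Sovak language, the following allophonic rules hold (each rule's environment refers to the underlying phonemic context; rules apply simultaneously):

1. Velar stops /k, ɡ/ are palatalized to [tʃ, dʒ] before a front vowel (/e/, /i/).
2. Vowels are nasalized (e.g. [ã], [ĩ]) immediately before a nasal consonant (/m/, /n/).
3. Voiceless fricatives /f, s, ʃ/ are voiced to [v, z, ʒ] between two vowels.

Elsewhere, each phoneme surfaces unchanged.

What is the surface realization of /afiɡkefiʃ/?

/a/ (word-initial): rule 2 targets it, but not before a nasal consonant → unchanged [a].
/f/ (between /a/ and /i/) occurs between two vowels → [v] by rule 3.
/i/ (between /f/ and /ɡ/) is in the target of rule 2 but the environment (before a nasal consonant) is not met → [i].
/ɡ/ (between /i/ and /k/) fails the environment for rule 1, so it stays [ɡ].
/k/ (between /ɡ/ and /e/): before a front vowel, so rule 1 applies → [tʃ].
/e/ (between /k/ and /f/): rule 2 targets it, but not before a nasal consonant → unchanged [e].
/f/ (between /e/ and /i/): between two vowels, so rule 3 applies → [v].
/i/ (between /f/ and /ʃ/) fails the environment for rule 2, so it stays [i].
/ʃ/ (word-final): rule 3 targets it, but not between two vowels → unchanged [ʃ].

[aviɡtʃeviʃ]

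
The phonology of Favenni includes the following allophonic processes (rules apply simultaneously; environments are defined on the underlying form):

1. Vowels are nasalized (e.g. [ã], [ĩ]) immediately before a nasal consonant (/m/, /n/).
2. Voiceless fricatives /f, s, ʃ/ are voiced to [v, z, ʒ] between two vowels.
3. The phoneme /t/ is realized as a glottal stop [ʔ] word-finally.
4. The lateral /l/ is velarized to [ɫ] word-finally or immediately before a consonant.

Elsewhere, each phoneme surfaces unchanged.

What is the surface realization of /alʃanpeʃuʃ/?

/a/ (word-initial): rule 1 targets it, but not before a nasal consonant → unchanged [a].
/l/ meets the environment for rule 4 (word-finally or immediately before a consonant) → [ɫ].
/ʃ/ (between /l/ and /a/): rule 2 targets it, but not between two vowels → unchanged [ʃ].
Rule 1 applies to /a/ (between /ʃ/ and /n/: before a nasal consonant) → [ã].
/n/ (between /a/ and /p/) is unaffected → [n].
/p/ (between /n/ and /e/) is unaffected → [p].
/e/ (between /p/ and /ʃ/): rule 1 targets it, but not before a nasal consonant → unchanged [e].
/ʃ/ (between /e/ and /u/) occurs between two vowels → [ʒ] by rule 2.
/u/ (between /ʃ/ and /ʃ/): rule 1 targets it, but not before a nasal consonant → unchanged [u].
/ʃ/ — word-final; rule 2 does not apply here → [ʃ].

[aɫʃãnpeʒuʃ]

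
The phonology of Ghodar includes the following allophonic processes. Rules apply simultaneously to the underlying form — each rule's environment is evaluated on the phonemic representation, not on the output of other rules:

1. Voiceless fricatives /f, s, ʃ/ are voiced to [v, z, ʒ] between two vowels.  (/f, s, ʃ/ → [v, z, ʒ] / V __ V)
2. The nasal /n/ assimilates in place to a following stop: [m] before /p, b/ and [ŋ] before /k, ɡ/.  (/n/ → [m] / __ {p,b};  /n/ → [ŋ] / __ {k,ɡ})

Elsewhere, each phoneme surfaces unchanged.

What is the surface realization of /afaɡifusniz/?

/f/ meets the environment for rule 1 (between two vowels) → [v].
/f/ (between /i/ and /u/): between two vowels, so rule 1 applies → [v].
/s/ (between /u/ and /n/): rule 1 targets it, but not between two vowels → unchanged [s].
/n/ (between /s/ and /i/): rule 2 targets it, but not before a labial or velar stop → unchanged [n].

[avaɡivusniz]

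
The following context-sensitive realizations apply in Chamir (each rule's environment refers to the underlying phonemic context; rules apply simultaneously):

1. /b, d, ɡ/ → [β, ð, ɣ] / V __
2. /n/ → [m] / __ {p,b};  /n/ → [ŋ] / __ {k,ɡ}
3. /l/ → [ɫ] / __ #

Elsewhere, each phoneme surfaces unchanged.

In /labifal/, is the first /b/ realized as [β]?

Yes

/b/ (between /a/ and /i/) occurs immediately after a vowel → [β] by rule 1.
The actual realization is [β], which matches [β].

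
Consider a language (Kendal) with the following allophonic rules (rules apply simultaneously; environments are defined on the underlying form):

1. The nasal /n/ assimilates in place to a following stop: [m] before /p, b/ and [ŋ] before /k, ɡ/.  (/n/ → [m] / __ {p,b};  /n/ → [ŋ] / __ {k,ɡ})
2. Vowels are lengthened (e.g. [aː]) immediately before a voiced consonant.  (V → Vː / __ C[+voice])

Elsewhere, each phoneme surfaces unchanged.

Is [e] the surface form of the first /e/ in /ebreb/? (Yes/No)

No

/e/ (word-initial): before a voiced consonant, so rule 2 applies → [eː].
The actual realization is [eː], not [e].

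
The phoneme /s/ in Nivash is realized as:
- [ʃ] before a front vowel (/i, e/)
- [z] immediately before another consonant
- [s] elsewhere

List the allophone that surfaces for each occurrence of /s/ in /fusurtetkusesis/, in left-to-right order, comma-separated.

[s], [ʃ], [ʃ], [s]

Occurrence 1 (position 3): no conditioning environment matches → elsewhere allophone [s].
Occurrence 2 (position 11): before a front vowel (/i, e/) → [ʃ].
Occurrence 3 (position 13): before a front vowel (/i, e/) → [ʃ].
Occurrence 4 (position 15): no conditioning environment matches → elsewhere allophone [s].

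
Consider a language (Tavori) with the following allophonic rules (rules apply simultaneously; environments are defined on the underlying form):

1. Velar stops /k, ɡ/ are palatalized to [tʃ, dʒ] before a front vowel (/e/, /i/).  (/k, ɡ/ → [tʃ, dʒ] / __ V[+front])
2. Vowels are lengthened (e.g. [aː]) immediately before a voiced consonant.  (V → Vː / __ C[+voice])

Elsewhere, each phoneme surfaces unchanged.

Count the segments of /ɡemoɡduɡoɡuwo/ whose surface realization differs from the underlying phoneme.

Segments that undergo a rule: /ɡ/ → [dʒ] (rule 1); /e/ → [eː] (rule 2); /o/ → [oː] (rule 2); /u/ → [uː] (rule 2); /o/ → [oː] (rule 2); /u/ → [uː] (rule 2).
All other segments surface unchanged.

6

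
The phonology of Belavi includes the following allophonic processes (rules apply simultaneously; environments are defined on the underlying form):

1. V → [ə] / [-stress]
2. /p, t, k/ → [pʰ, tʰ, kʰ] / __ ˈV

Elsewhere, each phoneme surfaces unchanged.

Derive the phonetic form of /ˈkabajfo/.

/k/ — word-initial, immediately before a stressed vowel — surfaces as [kʰ] (rule 2).
/a/ (between /k/ and /b/) is in the target of rule 1 but the environment (in an unstressed syllable) is not met → [a].
/a/ meets the environment for rule 1 (in an unstressed syllable) → [ə].
/o/ (word-final) occurs in an unstressed syllable → [ə] by rule 1.

[ˈkʰabəjfə]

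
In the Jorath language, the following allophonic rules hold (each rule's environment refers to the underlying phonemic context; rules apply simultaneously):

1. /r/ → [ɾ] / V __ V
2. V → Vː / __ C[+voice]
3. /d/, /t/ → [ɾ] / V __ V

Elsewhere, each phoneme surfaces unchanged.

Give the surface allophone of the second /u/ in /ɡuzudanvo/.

[uː]

/u/ — between /z/ and /d/, before a voiced consonant — surfaces as [uː] (rule 2).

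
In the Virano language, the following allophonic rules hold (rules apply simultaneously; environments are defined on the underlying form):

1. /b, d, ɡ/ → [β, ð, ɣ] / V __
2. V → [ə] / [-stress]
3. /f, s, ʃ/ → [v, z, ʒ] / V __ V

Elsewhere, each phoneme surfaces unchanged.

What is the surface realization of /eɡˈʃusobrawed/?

/e/ meets the environment for rule 2 (in an unstressed syllable) → [ə].
Rule 1 applies to /ɡ/ (between /e/ and /ʃ/: immediately after a vowel) → [ɣ].
/ʃ/ (between /ɡ/ and /u/) fails the environment for rule 3, so it stays [ʃ].
/u/ (between /ʃ/ and /s/): rule 2 targets it, but not in an unstressed syllable → unchanged [u].
/s/ — between /u/ and /o/, between two vowels — surfaces as [z] (rule 3).
/o/ meets the environment for rule 2 (in an unstressed syllable) → [ə].
/b/ — between /o/ and /r/, immediately after a vowel — surfaces as [β] (rule 1).
/r/ (between /b/ and /a/) is unaffected → [r].
/a/ meets the environment for rule 2 (in an unstressed syllable) → [ə].
/w/ stays [w].
/e/ (between /w/ and /d/) occurs in an unstressed syllable → [ə] by rule 2.
/d/ meets the environment for rule 1 (immediately after a vowel) → [ð].

[əɣˈʃuzəβrəwəð]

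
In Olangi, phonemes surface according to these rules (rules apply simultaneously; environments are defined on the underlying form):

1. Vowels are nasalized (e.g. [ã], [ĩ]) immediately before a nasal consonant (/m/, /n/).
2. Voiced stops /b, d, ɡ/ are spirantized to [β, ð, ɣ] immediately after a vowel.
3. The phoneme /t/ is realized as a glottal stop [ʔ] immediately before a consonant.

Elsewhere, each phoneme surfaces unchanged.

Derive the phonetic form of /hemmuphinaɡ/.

/h/ (word-initial): no rule targets it → [h].
Rule 1 applies to /e/ (between /h/ and /m/: before a nasal consonant) → [ẽ].
/m/ — not in any rule's target class → [m].
/m/ (between /m/ and /u/) is unaffected → [m].
/u/ (between /m/ and /p/) is in the target of rule 1 but the environment (before a nasal consonant) is not met → [u].
/p/ stays [p].
/h/ (between /p/ and /i/): no rule targets it → [h].
/i/ meets the environment for rule 1 (before a nasal consonant) → [ĩ].
/n/ (between /i/ and /a/): no rule targets it → [n].
/a/ (between /n/ and /ɡ/) is in the target of rule 1 but the environment (before a nasal consonant) is not met → [a].
Rule 2 applies to /ɡ/ (word-final: immediately after a vowel) → [ɣ].

[hẽmmuphĩnaɣ]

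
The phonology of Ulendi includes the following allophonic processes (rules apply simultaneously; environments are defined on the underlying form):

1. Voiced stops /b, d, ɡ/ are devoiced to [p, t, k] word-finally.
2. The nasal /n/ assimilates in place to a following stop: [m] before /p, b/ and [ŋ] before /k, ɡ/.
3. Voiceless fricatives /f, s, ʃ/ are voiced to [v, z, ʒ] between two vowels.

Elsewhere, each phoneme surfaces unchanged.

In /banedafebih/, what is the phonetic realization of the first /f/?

/f/ — between /a/ and /e/, between two vowels — surfaces as [v] (rule 3).

[v]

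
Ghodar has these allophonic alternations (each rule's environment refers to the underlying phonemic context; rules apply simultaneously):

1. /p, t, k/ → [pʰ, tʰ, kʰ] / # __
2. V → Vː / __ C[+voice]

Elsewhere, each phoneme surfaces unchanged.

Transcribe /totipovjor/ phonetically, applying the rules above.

/t/ meets the environment for rule 1 (word-initially) → [tʰ].
/o/ (between /t/ and /t/): rule 2 targets it, but not before a voiced consonant → unchanged [o].
/t/ (between /o/ and /i/) fails the environment for rule 1, so it stays [t].
/i/ (between /t/ and /p/) is in the target of rule 2 but the environment (before a voiced consonant) is not met → [i].
/p/ (between /i/ and /o/): rule 1 targets it, but not word-initially → unchanged [p].
/o/ meets the environment for rule 2 (before a voiced consonant) → [oː].
/v/ (between /o/ and /j/): no rule targets it → [v].
/j/ (between /v/ and /o/): no rule targets it → [j].
/o/ — between /j/ and /r/, before a voiced consonant — surfaces as [oː] (rule 2).
/r/ stays [r].

[tʰotipoːvjoːr]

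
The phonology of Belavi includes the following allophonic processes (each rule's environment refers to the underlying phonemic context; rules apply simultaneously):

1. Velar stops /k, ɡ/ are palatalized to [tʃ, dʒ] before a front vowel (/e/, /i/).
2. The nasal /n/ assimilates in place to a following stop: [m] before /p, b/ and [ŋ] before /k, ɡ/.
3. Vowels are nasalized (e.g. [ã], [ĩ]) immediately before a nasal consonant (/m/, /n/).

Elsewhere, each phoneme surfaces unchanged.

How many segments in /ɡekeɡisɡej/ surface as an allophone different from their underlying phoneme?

4

Segments that undergo a rule: /ɡ/ → [dʒ] (rule 1); /k/ → [tʃ] (rule 1); /ɡ/ → [dʒ] (rule 1); /ɡ/ → [dʒ] (rule 1).
All other segments surface unchanged.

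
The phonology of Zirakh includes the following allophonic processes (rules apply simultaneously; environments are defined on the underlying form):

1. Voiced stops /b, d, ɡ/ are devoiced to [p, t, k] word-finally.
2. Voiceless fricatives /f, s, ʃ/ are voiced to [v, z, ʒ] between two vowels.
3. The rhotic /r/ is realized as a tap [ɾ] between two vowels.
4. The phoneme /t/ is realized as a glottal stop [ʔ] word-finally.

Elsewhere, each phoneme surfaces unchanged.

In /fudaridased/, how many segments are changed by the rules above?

3

Segments that undergo a rule: /r/ → [ɾ] (rule 3); /s/ → [z] (rule 2); /d/ → [t] (rule 1).
All other segments surface unchanged.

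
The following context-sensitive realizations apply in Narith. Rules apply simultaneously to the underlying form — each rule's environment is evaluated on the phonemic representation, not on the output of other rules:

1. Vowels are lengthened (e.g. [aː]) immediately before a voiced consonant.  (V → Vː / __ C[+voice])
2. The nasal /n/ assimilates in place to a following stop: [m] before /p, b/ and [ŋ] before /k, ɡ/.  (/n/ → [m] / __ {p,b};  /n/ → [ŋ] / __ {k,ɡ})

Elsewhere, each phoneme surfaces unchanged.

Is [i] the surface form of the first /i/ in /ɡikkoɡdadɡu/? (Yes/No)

/i/ — between /ɡ/ and /k/; rule 1 does not apply here → [i].
The actual realization is [i], which matches [i].

Yes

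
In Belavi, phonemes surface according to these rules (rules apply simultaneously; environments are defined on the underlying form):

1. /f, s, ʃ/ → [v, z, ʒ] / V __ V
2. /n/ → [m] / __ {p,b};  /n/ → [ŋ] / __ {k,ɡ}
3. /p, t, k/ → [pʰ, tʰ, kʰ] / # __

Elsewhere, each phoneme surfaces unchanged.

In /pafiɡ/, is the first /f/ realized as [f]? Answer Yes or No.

Rule 1 applies to /f/ (between /a/ and /i/: between two vowels) → [v].
The actual realization is [v], not [f].

No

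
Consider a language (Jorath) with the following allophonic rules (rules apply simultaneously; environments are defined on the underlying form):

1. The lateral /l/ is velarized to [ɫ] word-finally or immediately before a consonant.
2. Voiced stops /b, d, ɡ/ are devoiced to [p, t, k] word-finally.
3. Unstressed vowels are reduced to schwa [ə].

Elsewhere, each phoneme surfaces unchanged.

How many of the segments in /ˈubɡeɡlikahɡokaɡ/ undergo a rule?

Segments that undergo a rule: /e/ → [ə] (rule 3); /i/ → [ə] (rule 3); /a/ → [ə] (rule 3); /o/ → [ə] (rule 3); /a/ → [ə] (rule 3); /ɡ/ → [k] (rule 2).
All other segments surface unchanged.

6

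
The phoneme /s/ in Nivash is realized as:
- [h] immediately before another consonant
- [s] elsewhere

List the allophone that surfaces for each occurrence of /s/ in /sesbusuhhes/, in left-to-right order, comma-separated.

Occurrence 1 (position 1): no conditioning environment matches → elsewhere allophone [s].
Occurrence 2 (position 3): immediately before another consonant → [h].
Occurrence 3 (position 6): no conditioning environment matches → elsewhere allophone [s].
Occurrence 4 (position 11): no conditioning environment matches → elsewhere allophone [s].

[s], [h], [s], [s]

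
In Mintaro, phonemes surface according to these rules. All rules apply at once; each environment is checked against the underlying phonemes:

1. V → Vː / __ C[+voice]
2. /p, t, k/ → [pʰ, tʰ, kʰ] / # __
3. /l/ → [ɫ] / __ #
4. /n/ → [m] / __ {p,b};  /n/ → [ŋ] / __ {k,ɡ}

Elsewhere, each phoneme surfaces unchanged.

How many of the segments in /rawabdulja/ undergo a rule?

3

Segments that undergo a rule: /a/ → [aː] (rule 1); /a/ → [aː] (rule 1); /u/ → [uː] (rule 1).
All other segments surface unchanged.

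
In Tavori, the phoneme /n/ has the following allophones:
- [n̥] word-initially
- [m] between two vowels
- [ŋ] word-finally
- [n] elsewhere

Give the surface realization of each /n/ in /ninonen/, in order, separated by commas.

Occurrence 1 (position 1): word-initially → [n̥].
Occurrence 2 (position 3): between two vowels → [m].
Occurrence 3 (position 5): between two vowels → [m].
Occurrence 4 (position 7): word-finally → [ŋ].

[n̥], [m], [m], [ŋ]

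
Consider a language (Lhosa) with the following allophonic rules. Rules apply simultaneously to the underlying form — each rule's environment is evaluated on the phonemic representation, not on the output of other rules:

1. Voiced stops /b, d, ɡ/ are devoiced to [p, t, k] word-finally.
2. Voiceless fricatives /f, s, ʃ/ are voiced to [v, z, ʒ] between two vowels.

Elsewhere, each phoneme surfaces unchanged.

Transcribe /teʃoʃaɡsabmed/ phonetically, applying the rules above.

[teʒoʒaɡsabmet]

/t/ stays [t].
/e/ — not in any rule's target class → [e].
Rule 2 applies to /ʃ/ (between /e/ and /o/: between two vowels) → [ʒ].
/o/ stays [o].
/ʃ/ meets the environment for rule 2 (between two vowels) → [ʒ].
/a/ (between /ʃ/ and /ɡ/) is unaffected → [a].
/ɡ/ (between /a/ and /s/): rule 1 targets it, but not word-finally → unchanged [ɡ].
/s/ (between /ɡ/ and /a/): rule 2 targets it, but not between two vowels → unchanged [s].
/a/ — not in any rule's target class → [a].
/b/ (between /a/ and /m/) fails the environment for rule 1, so it stays [b].
/m/ stays [m].
/e/ — not in any rule's target class → [e].
/d/ — word-final, word-finally — surfaces as [t] (rule 1).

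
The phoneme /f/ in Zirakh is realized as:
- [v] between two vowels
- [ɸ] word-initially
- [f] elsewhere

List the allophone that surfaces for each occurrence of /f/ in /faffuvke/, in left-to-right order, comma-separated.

Occurrence 1 (position 1): word-initially → [ɸ].
Occurrence 2 (position 3): no conditioning environment matches → elsewhere allophone [f].
Occurrence 3 (position 4): no conditioning environment matches → elsewhere allophone [f].

[ɸ], [f], [f]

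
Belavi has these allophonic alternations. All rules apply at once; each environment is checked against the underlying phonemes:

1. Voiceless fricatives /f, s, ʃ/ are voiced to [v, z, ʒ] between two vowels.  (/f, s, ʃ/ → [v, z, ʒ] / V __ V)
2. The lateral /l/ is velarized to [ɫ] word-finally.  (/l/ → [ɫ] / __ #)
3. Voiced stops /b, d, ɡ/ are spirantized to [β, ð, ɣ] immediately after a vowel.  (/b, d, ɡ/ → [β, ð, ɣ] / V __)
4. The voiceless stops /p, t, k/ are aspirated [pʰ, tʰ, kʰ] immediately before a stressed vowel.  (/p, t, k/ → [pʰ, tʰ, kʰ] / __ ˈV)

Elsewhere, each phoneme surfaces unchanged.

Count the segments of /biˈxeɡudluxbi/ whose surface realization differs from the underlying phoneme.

2

Segments that undergo a rule: /ɡ/ → [ɣ] (rule 3); /d/ → [ð] (rule 3).
All other segments surface unchanged.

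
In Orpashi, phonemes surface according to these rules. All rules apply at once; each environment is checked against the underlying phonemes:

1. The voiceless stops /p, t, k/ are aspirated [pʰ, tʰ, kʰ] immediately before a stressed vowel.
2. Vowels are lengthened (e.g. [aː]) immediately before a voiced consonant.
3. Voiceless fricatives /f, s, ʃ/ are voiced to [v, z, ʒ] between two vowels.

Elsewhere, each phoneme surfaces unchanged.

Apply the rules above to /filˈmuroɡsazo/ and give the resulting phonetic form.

[fiːlˈmuːroːɡsaːzo]

/f/ (word-initial) is in the target of rule 3 but the environment (between two vowels) is not met → [f].
/i/ (between /f/ and /l/) occurs before a voiced consonant → [iː] by rule 2.
/l/ stays [l].
/m/ (between /l/ and /u/) is unaffected → [m].
Rule 2 applies to /u/ (between /m/ and /r/: before a voiced consonant) → [uː].
/r/ — not in any rule's target class → [r].
/o/ meets the environment for rule 2 (before a voiced consonant) → [oː].
/ɡ/ (between /o/ and /s/) is unaffected → [ɡ].
/s/ (between /ɡ/ and /a/): rule 3 targets it, but not between two vowels → unchanged [s].
Rule 2 applies to /a/ (between /s/ and /z/: before a voiced consonant) → [aː].
/z/ (between /a/ and /o/): no rule targets it → [z].
/o/ — word-final; rule 2 does not apply here → [o].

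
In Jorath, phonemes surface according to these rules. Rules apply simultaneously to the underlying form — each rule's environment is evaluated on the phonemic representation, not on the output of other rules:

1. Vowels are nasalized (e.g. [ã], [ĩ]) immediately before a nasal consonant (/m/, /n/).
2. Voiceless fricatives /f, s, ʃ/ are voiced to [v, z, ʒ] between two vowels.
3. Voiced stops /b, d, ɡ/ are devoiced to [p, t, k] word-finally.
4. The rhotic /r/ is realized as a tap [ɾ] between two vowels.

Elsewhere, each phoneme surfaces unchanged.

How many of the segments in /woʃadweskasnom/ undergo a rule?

2

Segments that undergo a rule: /ʃ/ → [ʒ] (rule 2); /o/ → [õ] (rule 1).
All other segments surface unchanged.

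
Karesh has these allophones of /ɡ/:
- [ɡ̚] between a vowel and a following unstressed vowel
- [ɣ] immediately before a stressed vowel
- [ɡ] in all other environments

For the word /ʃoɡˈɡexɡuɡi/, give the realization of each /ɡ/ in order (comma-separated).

[ɡ], [ɣ], [ɡ], [ɡ̚]

Occurrence 1 (position 3): no conditioning environment matches → elsewhere allophone [ɡ].
Occurrence 2 (position 4): immediately before a stressed vowel → [ɣ].
Occurrence 3 (position 7): no conditioning environment matches → elsewhere allophone [ɡ].
Occurrence 4 (position 9): between a vowel and a following unstressed vowel → [ɡ̚].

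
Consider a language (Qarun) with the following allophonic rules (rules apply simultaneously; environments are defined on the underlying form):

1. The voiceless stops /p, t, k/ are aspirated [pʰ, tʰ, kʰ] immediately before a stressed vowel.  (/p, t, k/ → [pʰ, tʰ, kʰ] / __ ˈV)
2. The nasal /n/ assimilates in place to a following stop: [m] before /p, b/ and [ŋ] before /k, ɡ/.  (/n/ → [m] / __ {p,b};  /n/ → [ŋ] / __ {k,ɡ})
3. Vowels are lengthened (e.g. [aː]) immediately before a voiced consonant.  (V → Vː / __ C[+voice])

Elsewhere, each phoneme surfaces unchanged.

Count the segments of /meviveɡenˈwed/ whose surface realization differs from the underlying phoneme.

5

Segments that undergo a rule: /e/ → [eː] (rule 3); /i/ → [iː] (rule 3); /e/ → [eː] (rule 3); /e/ → [eː] (rule 3); /e/ → [eː] (rule 3).
All other segments surface unchanged.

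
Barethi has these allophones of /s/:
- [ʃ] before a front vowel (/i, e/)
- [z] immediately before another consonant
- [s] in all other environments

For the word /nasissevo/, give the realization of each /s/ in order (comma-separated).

[ʃ], [z], [ʃ]

Occurrence 1 (position 3): before a front vowel (/i, e/) → [ʃ].
Occurrence 2 (position 5): immediately before another consonant → [z].
Occurrence 3 (position 6): before a front vowel (/i, e/) → [ʃ].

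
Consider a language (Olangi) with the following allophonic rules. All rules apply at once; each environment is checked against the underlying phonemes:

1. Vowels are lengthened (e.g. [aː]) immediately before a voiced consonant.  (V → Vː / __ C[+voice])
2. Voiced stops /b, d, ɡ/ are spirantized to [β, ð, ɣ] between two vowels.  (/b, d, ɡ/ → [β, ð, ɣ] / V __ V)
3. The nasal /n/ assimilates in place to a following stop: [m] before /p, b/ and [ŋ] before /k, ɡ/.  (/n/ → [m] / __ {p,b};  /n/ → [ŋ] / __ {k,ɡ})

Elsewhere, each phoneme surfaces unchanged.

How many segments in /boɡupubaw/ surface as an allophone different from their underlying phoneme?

5

Segments that undergo a rule: /o/ → [oː] (rule 1); /ɡ/ → [ɣ] (rule 2); /u/ → [uː] (rule 1); /b/ → [β] (rule 2); /a/ → [aː] (rule 1).
All other segments surface unchanged.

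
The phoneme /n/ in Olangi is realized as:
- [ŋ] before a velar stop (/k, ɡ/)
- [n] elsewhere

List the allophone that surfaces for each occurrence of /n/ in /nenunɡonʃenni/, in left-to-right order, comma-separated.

[n], [n], [ŋ], [n], [n], [n]

Occurrence 1 (position 1): no conditioning environment matches → elsewhere allophone [n].
Occurrence 2 (position 3): no conditioning environment matches → elsewhere allophone [n].
Occurrence 3 (position 5): before a velar stop → [ŋ].
Occurrence 4 (position 8): no conditioning environment matches → elsewhere allophone [n].
Occurrence 5 (position 11): no conditioning environment matches → elsewhere allophone [n].
Occurrence 6 (position 12): no conditioning environment matches → elsewhere allophone [n].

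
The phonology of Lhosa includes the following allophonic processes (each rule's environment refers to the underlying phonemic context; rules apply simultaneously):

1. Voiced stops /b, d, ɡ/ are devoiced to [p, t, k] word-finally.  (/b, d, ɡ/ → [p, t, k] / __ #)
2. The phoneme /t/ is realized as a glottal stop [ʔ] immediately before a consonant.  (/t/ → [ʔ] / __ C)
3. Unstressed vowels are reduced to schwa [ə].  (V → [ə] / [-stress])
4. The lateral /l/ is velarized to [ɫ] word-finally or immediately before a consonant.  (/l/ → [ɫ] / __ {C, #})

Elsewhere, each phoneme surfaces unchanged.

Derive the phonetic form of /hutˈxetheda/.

/h/ stays [h].
/u/ (between /h/ and /t/): in an unstressed syllable, so rule 3 applies → [ə].
Rule 2 applies to /t/ (between /u/ and /x/: immediately before a consonant) → [ʔ].
/x/ (between /t/ and /e/): no rule targets it → [x].
/e/ (between /x/ and /t/) fails the environment for rule 3, so it stays [e].
/t/ — between /e/ and /h/, immediately before a consonant — surfaces as [ʔ] (rule 2).
/h/ — not in any rule's target class → [h].
Rule 3 applies to /e/ (between /h/ and /d/: in an unstressed syllable) → [ə].
/d/ (between /e/ and /a/): rule 1 targets it, but not word-finally → unchanged [d].
/a/ (word-final) occurs in an unstressed syllable → [ə] by rule 3.

[həʔˈxeʔhədə]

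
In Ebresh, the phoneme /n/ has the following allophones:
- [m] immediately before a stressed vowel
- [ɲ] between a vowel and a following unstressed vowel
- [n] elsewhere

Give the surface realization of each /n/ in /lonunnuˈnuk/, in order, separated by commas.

Occurrence 1 (position 3): between a vowel and a following unstressed vowel → [ɲ].
Occurrence 2 (position 5): no conditioning environment matches → elsewhere allophone [n].
Occurrence 3 (position 6): no conditioning environment matches → elsewhere allophone [n].
Occurrence 4 (position 8): immediately before a stressed vowel → [m].

[ɲ], [n], [n], [m]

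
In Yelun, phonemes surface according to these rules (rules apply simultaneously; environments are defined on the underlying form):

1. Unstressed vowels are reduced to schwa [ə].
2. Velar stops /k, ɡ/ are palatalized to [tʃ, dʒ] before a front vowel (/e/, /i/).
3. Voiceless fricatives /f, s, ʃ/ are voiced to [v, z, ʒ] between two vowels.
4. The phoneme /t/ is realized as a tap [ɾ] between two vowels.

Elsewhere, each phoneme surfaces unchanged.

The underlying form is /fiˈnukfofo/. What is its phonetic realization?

/f/ (word-initial) is in the target of rule 3 but the environment (between two vowels) is not met → [f].
/i/ (between /f/ and /n/) occurs in an unstressed syllable → [ə] by rule 1.
/u/ (between /n/ and /k/) is in the target of rule 1 but the environment (in an unstressed syllable) is not met → [u].
/k/ (between /u/ and /f/) is in the target of rule 2 but the environment (before a front vowel) is not met → [k].
/f/ — between /k/ and /o/; rule 3 does not apply here → [f].
/o/ (between /f/ and /f/): in an unstressed syllable, so rule 1 applies → [ə].
/f/ (between /o/ and /o/) occurs between two vowels → [v] by rule 3.
/o/ — word-final, in an unstressed syllable — surfaces as [ə] (rule 1).

[fəˈnukfəvə]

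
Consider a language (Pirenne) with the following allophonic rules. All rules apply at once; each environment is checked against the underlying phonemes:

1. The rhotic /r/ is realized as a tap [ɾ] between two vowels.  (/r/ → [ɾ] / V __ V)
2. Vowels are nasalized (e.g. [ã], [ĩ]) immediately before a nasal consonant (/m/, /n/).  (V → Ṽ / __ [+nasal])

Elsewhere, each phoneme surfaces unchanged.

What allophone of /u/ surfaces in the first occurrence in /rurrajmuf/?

[u]

/u/ (between /r/ and /r/) is in the target of rule 2 but the environment (before a nasal consonant) is not met → [u].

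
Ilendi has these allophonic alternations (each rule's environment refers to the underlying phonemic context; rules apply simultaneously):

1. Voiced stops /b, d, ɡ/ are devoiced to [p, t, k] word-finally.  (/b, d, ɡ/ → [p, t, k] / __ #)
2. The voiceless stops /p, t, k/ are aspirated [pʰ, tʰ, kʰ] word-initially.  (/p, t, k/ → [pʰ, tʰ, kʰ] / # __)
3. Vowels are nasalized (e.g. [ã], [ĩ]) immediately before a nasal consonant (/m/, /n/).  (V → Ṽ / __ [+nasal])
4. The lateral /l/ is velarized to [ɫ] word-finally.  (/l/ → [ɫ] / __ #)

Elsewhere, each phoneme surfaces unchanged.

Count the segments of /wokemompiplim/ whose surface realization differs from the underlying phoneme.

3

Segments that undergo a rule: /e/ → [ẽ] (rule 3); /o/ → [õ] (rule 3); /i/ → [ĩ] (rule 3).
All other segments surface unchanged.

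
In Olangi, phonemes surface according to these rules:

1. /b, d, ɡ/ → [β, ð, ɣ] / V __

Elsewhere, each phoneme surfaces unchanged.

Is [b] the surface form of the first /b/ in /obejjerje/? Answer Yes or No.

Rule 1 applies to /b/ (between /o/ and /e/: immediately after a vowel) → [β].
The actual realization is [β], not [b].

No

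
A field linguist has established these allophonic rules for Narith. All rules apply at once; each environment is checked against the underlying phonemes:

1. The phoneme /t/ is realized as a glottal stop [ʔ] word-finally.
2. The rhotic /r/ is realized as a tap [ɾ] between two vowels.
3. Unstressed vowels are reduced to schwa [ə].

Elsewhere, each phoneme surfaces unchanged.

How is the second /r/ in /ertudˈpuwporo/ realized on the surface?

/r/ (between /o/ and /o/) occurs between two vowels → [ɾ] by rule 2.

[ɾ]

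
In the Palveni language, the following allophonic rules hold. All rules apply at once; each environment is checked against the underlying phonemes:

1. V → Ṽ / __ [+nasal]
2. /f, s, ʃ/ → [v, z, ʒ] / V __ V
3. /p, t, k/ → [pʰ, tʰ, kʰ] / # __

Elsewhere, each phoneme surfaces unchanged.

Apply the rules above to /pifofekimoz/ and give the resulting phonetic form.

/p/ meets the environment for rule 3 (word-initially) → [pʰ].
/i/ (between /p/ and /f/) fails the environment for rule 1, so it stays [i].
/f/ — between /i/ and /o/, between two vowels — surfaces as [v] (rule 2).
/o/ — between /f/ and /f/; rule 1 does not apply here → [o].
/f/ meets the environment for rule 2 (between two vowels) → [v].
/e/ (between /f/ and /k/) fails the environment for rule 1, so it stays [e].
/k/ (between /e/ and /i/) is in the target of rule 3 but the environment (word-initially) is not met → [k].
/i/ (between /k/ and /m/) occurs before a nasal consonant → [ĩ] by rule 1.
/o/ (between /m/ and /z/) is in the target of rule 1 but the environment (before a nasal consonant) is not met → [o].

[pʰivovekĩmoz]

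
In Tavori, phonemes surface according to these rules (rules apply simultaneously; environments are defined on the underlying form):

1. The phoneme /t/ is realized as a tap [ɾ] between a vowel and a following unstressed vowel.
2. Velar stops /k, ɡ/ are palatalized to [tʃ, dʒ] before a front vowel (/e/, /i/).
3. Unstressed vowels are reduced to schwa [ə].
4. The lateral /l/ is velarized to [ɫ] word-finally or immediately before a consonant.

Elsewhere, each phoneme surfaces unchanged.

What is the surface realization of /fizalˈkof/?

[fəzəɫˈkof]

/f/ (word-initial): no rule targets it → [f].
/i/ (between /f/ and /z/) occurs in an unstressed syllable → [ə] by rule 3.
/z/ (between /i/ and /a/): no rule targets it → [z].
/a/ meets the environment for rule 3 (in an unstressed syllable) → [ə].
/l/ — between /a/ and /k/, word-finally or immediately before a consonant — surfaces as [ɫ] (rule 4).
/k/ (between /l/ and /o/) is in the target of rule 2 but the environment (before a front vowel) is not met → [k].
/o/ (between /k/ and /f/) is in the target of rule 3 but the environment (in an unstressed syllable) is not met → [o].
/f/ (word-final): no rule targets it → [f].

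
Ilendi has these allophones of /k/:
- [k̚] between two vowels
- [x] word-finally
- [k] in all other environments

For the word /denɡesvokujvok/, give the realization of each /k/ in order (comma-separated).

Occurrence 1 (position 9): between two vowels → [k̚].
Occurrence 2 (position 14): word-finally → [x].

[k̚], [x]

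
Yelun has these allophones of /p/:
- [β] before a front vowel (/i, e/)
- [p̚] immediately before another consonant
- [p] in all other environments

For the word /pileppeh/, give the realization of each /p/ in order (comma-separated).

Occurrence 1 (position 1): before a front vowel (/i, e/) → [β].
Occurrence 2 (position 5): immediately before another consonant → [p̚].
Occurrence 3 (position 6): before a front vowel (/i, e/) → [β].

[β], [p̚], [β]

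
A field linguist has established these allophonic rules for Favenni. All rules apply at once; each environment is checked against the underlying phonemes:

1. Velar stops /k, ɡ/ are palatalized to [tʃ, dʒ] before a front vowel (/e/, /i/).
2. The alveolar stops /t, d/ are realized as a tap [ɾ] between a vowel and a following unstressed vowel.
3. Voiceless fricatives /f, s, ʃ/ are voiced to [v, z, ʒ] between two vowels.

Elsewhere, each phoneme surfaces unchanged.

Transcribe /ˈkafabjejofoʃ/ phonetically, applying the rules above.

/k/ — word-initial; rule 1 does not apply here → [k].
/f/ meets the environment for rule 3 (between two vowels) → [v].
/f/ — between /o/ and /o/, between two vowels — surfaces as [v] (rule 3).
/ʃ/ — word-final; rule 3 does not apply here → [ʃ].

[ˈkavabjejovoʃ]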